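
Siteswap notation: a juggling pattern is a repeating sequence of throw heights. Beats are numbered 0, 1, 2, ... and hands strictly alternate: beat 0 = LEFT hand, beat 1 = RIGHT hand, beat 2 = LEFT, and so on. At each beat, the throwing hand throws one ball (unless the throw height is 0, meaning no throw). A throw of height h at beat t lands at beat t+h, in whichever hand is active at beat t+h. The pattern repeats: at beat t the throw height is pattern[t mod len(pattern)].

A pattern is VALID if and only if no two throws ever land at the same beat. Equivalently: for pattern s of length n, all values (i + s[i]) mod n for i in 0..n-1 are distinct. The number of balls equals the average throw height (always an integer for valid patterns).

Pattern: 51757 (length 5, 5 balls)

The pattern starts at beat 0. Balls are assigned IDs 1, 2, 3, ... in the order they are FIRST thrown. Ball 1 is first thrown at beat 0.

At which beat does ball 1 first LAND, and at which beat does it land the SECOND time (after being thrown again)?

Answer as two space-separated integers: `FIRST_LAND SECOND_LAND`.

Answer: 5 10

Derivation:
Beat 0 (L): throw ball1 h=5 -> lands@5:R; in-air after throw: [b1@5:R]
Beat 1 (R): throw ball2 h=1 -> lands@2:L; in-air after throw: [b2@2:L b1@5:R]
Beat 2 (L): throw ball2 h=7 -> lands@9:R; in-air after throw: [b1@5:R b2@9:R]
Beat 3 (R): throw ball3 h=5 -> lands@8:L; in-air after throw: [b1@5:R b3@8:L b2@9:R]
Beat 4 (L): throw ball4 h=7 -> lands@11:R; in-air after throw: [b1@5:R b3@8:L b2@9:R b4@11:R]
Beat 5 (R): throw ball1 h=5 -> lands@10:L; in-air after throw: [b3@8:L b2@9:R b1@10:L b4@11:R]
Beat 6 (L): throw ball5 h=1 -> lands@7:R; in-air after throw: [b5@7:R b3@8:L b2@9:R b1@10:L b4@11:R]
Beat 7 (R): throw ball5 h=7 -> lands@14:L; in-air after throw: [b3@8:L b2@9:R b1@10:L b4@11:R b5@14:L]
Beat 8 (L): throw ball3 h=5 -> lands@13:R; in-air after throw: [b2@9:R b1@10:L b4@11:R b3@13:R b5@14:L]
Beat 9 (R): throw ball2 h=7 -> lands@16:L; in-air after throw: [b1@10:L b4@11:R b3@13:R b5@14:L b2@16:L]
Beat 10 (L): throw ball1 h=5 -> lands@15:R; in-air after throw: [b4@11:R b3@13:R b5@14:L b1@15:R b2@16:L]
Ball 1: thrown@0 h=5 -> first land @5; rethrown@5 h=5 -> second land @10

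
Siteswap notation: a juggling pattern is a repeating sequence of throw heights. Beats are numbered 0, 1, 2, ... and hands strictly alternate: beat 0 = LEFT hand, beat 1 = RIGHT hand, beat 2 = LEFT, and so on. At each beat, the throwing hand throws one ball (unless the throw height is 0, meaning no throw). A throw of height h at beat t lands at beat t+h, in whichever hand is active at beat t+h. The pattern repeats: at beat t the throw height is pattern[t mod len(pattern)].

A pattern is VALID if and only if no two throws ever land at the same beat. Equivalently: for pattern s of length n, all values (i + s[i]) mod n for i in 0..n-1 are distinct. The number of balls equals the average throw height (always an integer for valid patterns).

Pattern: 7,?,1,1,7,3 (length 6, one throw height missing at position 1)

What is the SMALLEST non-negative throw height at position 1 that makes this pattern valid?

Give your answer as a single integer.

i=0: (0 + 7) mod 6 = 1
i=1: s[i]=? (unknown)
i=2: (2 + 1) mod 6 = 3
i=3: (3 + 1) mod 6 = 4
i=4: (4 + 7) mod 6 = 5
i=5: (5 + 3) mod 6 = 2
Known residues: [1, 2, 3, 4, 5]; need a permutation of 0..5, so missing residue r = 0
Need (1 + s) mod 6 = 0; smallest s = (0 - 1) mod 6 = 5

Answer: 5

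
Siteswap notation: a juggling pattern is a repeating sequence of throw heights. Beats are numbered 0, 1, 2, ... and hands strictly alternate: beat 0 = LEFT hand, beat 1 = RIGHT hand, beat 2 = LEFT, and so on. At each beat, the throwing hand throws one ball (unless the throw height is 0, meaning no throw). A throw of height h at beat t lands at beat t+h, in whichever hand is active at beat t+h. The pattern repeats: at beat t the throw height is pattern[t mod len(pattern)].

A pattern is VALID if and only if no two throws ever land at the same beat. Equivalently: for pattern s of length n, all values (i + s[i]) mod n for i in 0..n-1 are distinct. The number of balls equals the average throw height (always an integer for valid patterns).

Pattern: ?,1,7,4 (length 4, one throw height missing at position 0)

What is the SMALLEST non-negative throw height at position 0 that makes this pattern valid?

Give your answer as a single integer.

Answer: 0

Derivation:
i=0: s[i]=? (unknown)
i=1: (1 + 1) mod 4 = 2
i=2: (2 + 7) mod 4 = 1
i=3: (3 + 4) mod 4 = 3
Known residues: [1, 2, 3]; need a permutation of 0..3, so missing residue r = 0
Need (0 + s) mod 4 = 0; smallest s = (0 - 0) mod 4 = 0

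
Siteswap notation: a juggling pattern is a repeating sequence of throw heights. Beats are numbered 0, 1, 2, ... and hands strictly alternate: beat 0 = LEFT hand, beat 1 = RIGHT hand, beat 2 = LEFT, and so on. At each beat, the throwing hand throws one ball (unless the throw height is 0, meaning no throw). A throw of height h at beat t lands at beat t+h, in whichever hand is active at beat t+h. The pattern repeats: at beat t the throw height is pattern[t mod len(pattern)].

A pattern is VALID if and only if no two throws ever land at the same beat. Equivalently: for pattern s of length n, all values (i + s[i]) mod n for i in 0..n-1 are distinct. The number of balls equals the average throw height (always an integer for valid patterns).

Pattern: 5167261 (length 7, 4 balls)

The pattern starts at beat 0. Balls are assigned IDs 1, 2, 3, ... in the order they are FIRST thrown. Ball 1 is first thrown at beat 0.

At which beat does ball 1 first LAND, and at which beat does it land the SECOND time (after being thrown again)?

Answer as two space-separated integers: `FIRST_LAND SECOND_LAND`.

Answer: 5 11

Derivation:
Beat 0 (L): throw ball1 h=5 -> lands@5:R; in-air after throw: [b1@5:R]
Beat 1 (R): throw ball2 h=1 -> lands@2:L; in-air after throw: [b2@2:L b1@5:R]
Beat 2 (L): throw ball2 h=6 -> lands@8:L; in-air after throw: [b1@5:R b2@8:L]
Beat 3 (R): throw ball3 h=7 -> lands@10:L; in-air after throw: [b1@5:R b2@8:L b3@10:L]
Beat 4 (L): throw ball4 h=2 -> lands@6:L; in-air after throw: [b1@5:R b4@6:L b2@8:L b3@10:L]
Beat 5 (R): throw ball1 h=6 -> lands@11:R; in-air after throw: [b4@6:L b2@8:L b3@10:L b1@11:R]
Beat 6 (L): throw ball4 h=1 -> lands@7:R; in-air after throw: [b4@7:R b2@8:L b3@10:L b1@11:R]
Beat 7 (R): throw ball4 h=5 -> lands@12:L; in-air after throw: [b2@8:L b3@10:L b1@11:R b4@12:L]
Beat 8 (L): throw ball2 h=1 -> lands@9:R; in-air after throw: [b2@9:R b3@10:L b1@11:R b4@12:L]
Beat 9 (R): throw ball2 h=6 -> lands@15:R; in-air after throw: [b3@10:L b1@11:R b4@12:L b2@15:R]
Beat 10 (L): throw ball3 h=7 -> lands@17:R; in-air after throw: [b1@11:R b4@12:L b2@15:R b3@17:R]
Beat 11 (R): throw ball1 h=2 -> lands@13:R; in-air after throw: [b4@12:L b1@13:R b2@15:R b3@17:R]
Ball 1: thrown@0 h=5 -> first land @5; rethrown@5 h=6 -> second land @11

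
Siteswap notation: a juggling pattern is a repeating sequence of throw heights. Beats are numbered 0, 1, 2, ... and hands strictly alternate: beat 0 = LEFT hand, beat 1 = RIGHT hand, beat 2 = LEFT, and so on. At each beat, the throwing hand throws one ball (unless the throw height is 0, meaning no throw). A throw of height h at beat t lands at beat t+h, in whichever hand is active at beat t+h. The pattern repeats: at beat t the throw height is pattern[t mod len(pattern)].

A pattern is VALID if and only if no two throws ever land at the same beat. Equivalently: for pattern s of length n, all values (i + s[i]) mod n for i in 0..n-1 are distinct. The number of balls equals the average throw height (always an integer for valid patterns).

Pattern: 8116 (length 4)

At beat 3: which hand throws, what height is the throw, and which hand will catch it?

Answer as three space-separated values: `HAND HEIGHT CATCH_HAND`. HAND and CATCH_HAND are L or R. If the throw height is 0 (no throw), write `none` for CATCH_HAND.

Answer: R 6 R

Derivation:
Beat 3: 3 mod 2 = 1, so hand = R
Throw height = pattern[3 mod 4] = pattern[3] = 6
Lands at beat 3+6=9, 9 mod 2 = 1, so catch hand = R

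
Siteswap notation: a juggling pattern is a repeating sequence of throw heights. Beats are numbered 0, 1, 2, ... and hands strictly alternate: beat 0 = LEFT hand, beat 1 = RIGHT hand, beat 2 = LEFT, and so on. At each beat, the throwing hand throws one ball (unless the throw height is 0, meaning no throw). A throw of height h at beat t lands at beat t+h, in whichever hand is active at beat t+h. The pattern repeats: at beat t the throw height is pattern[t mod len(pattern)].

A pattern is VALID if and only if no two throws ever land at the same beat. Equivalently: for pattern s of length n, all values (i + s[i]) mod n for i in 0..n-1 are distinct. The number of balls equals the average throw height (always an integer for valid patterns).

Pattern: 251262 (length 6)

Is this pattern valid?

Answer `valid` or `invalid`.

i=0: (i + s[i]) mod n = (0 + 2) mod 6 = 2
i=1: (i + s[i]) mod n = (1 + 5) mod 6 = 0
i=2: (i + s[i]) mod n = (2 + 1) mod 6 = 3
i=3: (i + s[i]) mod n = (3 + 2) mod 6 = 5
i=4: (i + s[i]) mod n = (4 + 6) mod 6 = 4
i=5: (i + s[i]) mod n = (5 + 2) mod 6 = 1
Residues: [2, 0, 3, 5, 4, 1], distinct: True

Answer: valid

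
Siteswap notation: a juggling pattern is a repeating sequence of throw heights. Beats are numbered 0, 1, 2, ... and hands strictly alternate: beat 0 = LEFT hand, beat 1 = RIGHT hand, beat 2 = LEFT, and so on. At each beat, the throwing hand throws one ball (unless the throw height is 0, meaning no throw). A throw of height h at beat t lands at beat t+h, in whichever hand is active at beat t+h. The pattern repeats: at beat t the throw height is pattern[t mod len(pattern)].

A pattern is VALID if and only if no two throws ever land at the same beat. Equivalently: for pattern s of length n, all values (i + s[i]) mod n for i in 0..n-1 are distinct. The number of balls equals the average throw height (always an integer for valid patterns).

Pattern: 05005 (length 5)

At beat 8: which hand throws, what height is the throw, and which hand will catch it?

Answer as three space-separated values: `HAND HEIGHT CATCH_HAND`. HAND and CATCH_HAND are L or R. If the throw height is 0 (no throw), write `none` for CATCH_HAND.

Beat 8: 8 mod 2 = 0, so hand = L
Throw height = pattern[8 mod 5] = pattern[3] = 0

Answer: L 0 none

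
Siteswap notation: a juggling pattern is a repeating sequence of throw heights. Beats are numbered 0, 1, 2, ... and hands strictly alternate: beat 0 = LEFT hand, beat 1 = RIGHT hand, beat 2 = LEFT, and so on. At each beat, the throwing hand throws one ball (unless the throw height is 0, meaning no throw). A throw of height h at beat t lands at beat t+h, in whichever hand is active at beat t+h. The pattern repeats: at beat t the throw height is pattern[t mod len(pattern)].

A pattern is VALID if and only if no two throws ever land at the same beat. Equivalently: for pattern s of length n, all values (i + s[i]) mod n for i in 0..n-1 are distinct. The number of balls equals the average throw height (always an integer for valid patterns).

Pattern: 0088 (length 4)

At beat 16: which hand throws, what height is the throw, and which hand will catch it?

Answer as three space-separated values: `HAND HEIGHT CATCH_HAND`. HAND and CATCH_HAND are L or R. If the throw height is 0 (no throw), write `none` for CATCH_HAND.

Beat 16: 16 mod 2 = 0, so hand = L
Throw height = pattern[16 mod 4] = pattern[0] = 0

Answer: L 0 none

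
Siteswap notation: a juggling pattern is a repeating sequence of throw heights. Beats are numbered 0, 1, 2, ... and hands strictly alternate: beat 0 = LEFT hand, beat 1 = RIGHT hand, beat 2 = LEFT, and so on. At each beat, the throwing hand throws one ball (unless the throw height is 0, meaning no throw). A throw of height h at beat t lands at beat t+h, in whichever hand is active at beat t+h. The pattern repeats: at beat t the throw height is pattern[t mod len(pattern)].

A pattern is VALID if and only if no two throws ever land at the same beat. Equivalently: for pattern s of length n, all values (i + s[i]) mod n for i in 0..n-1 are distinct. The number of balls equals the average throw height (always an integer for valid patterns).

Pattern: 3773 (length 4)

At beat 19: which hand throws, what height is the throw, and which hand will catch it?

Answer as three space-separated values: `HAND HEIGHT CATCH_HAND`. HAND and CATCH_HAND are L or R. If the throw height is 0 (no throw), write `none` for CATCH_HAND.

Beat 19: 19 mod 2 = 1, so hand = R
Throw height = pattern[19 mod 4] = pattern[3] = 3
Lands at beat 19+3=22, 22 mod 2 = 0, so catch hand = L

Answer: R 3 L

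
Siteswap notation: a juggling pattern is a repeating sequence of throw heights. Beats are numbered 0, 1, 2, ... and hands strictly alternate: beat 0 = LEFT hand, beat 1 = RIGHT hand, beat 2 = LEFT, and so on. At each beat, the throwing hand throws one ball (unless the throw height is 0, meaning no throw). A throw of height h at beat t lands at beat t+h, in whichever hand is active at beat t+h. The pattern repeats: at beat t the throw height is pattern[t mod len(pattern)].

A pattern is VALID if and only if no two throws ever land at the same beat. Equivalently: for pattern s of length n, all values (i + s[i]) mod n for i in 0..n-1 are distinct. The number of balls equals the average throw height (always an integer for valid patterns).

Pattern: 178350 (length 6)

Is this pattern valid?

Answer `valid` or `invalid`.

Answer: valid

Derivation:
i=0: (i + s[i]) mod n = (0 + 1) mod 6 = 1
i=1: (i + s[i]) mod n = (1 + 7) mod 6 = 2
i=2: (i + s[i]) mod n = (2 + 8) mod 6 = 4
i=3: (i + s[i]) mod n = (3 + 3) mod 6 = 0
i=4: (i + s[i]) mod n = (4 + 5) mod 6 = 3
i=5: (i + s[i]) mod n = (5 + 0) mod 6 = 5
Residues: [1, 2, 4, 0, 3, 5], distinct: True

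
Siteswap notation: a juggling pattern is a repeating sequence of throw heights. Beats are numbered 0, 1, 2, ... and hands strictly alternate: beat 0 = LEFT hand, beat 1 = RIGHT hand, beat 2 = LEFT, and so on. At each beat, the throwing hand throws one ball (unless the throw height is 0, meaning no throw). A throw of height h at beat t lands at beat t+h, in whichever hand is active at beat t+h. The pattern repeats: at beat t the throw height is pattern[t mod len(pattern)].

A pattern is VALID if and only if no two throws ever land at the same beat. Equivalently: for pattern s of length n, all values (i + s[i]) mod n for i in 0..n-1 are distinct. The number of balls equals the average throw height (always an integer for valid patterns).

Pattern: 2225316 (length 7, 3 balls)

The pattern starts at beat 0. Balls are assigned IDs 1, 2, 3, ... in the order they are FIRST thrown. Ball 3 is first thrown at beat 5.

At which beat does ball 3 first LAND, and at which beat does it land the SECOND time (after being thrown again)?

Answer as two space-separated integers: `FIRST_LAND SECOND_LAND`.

Answer: 6 12

Derivation:
Beat 0 (L): throw ball1 h=2 -> lands@2:L; in-air after throw: [b1@2:L]
Beat 1 (R): throw ball2 h=2 -> lands@3:R; in-air after throw: [b1@2:L b2@3:R]
Beat 2 (L): throw ball1 h=2 -> lands@4:L; in-air after throw: [b2@3:R b1@4:L]
Beat 3 (R): throw ball2 h=5 -> lands@8:L; in-air after throw: [b1@4:L b2@8:L]
Beat 4 (L): throw ball1 h=3 -> lands@7:R; in-air after throw: [b1@7:R b2@8:L]
Beat 5 (R): throw ball3 h=1 -> lands@6:L; in-air after throw: [b3@6:L b1@7:R b2@8:L]
Beat 6 (L): throw ball3 h=6 -> lands@12:L; in-air after throw: [b1@7:R b2@8:L b3@12:L]
Beat 7 (R): throw ball1 h=2 -> lands@9:R; in-air after throw: [b2@8:L b1@9:R b3@12:L]
Beat 8 (L): throw ball2 h=2 -> lands@10:L; in-air after throw: [b1@9:R b2@10:L b3@12:L]
Beat 9 (R): throw ball1 h=2 -> lands@11:R; in-air after throw: [b2@10:L b1@11:R b3@12:L]
Beat 10 (L): throw ball2 h=5 -> lands@15:R; in-air after throw: [b1@11:R b3@12:L b2@15:R]
Beat 11 (R): throw ball1 h=3 -> lands@14:L; in-air after throw: [b3@12:L b1@14:L b2@15:R]
Beat 12 (L): throw ball3 h=1 -> lands@13:R; in-air after throw: [b3@13:R b1@14:L b2@15:R]
Ball 3: thrown@5 h=1 -> first land @6; rethrown@6 h=6 -> second land @12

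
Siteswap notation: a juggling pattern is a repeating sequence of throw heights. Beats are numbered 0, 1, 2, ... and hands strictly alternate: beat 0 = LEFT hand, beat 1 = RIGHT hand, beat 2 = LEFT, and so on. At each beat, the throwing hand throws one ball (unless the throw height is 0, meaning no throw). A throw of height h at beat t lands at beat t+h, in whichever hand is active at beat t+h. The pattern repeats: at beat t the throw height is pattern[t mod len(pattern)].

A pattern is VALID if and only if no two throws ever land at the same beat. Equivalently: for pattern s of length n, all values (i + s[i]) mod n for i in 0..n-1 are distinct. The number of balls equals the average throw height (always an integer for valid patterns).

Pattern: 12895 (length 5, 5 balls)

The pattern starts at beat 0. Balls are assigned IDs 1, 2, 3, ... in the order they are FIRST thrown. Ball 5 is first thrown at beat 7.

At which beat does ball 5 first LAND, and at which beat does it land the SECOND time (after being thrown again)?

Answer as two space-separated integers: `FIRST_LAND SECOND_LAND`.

Answer: 15 16

Derivation:
Beat 0 (L): throw ball1 h=1 -> lands@1:R; in-air after throw: [b1@1:R]
Beat 1 (R): throw ball1 h=2 -> lands@3:R; in-air after throw: [b1@3:R]
Beat 2 (L): throw ball2 h=8 -> lands@10:L; in-air after throw: [b1@3:R b2@10:L]
Beat 3 (R): throw ball1 h=9 -> lands@12:L; in-air after throw: [b2@10:L b1@12:L]
Beat 4 (L): throw ball3 h=5 -> lands@9:R; in-air after throw: [b3@9:R b2@10:L b1@12:L]
Beat 5 (R): throw ball4 h=1 -> lands@6:L; in-air after throw: [b4@6:L b3@9:R b2@10:L b1@12:L]
Beat 6 (L): throw ball4 h=2 -> lands@8:L; in-air after throw: [b4@8:L b3@9:R b2@10:L b1@12:L]
Beat 7 (R): throw ball5 h=8 -> lands@15:R; in-air after throw: [b4@8:L b3@9:R b2@10:L b1@12:L b5@15:R]
Beat 8 (L): throw ball4 h=9 -> lands@17:R; in-air after throw: [b3@9:R b2@10:L b1@12:L b5@15:R b4@17:R]
Beat 9 (R): throw ball3 h=5 -> lands@14:L; in-air after throw: [b2@10:L b1@12:L b3@14:L b5@15:R b4@17:R]
Beat 10 (L): throw ball2 h=1 -> lands@11:R; in-air after throw: [b2@11:R b1@12:L b3@14:L b5@15:R b4@17:R]
Beat 11 (R): throw ball2 h=2 -> lands@13:R; in-air after throw: [b1@12:L b2@13:R b3@14:L b5@15:R b4@17:R]
Beat 12 (L): throw ball1 h=8 -> lands@20:L; in-air after throw: [b2@13:R b3@14:L b5@15:R b4@17:R b1@20:L]
Beat 13 (R): throw ball2 h=9 -> lands@22:L; in-air after throw: [b3@14:L b5@15:R b4@17:R b1@20:L b2@22:L]
Beat 14 (L): throw ball3 h=5 -> lands@19:R; in-air after throw: [b5@15:R b4@17:R b3@19:R b1@20:L b2@22:L]
Beat 15 (R): throw ball5 h=1 -> lands@16:L; in-air after throw: [b5@16:L b4@17:R b3@19:R b1@20:L b2@22:L]
Beat 16 (L): throw ball5 h=2 -> lands@18:L; in-air after throw: [b4@17:R b5@18:L b3@19:R b1@20:L b2@22:L]
Ball 5: thrown@7 h=8 -> first land @15; rethrown@15 h=1 -> second land @16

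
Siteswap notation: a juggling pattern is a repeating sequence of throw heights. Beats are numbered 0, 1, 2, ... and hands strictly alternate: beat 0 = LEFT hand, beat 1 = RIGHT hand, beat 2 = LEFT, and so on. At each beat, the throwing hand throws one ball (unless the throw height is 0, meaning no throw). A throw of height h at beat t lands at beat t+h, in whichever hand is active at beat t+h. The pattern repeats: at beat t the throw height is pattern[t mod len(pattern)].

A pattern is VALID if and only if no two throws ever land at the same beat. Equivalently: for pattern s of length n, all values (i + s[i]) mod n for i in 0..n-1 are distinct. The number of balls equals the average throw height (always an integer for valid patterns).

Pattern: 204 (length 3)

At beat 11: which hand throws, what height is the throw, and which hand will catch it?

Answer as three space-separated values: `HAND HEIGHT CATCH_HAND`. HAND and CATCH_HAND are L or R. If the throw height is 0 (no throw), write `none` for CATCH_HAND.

Beat 11: 11 mod 2 = 1, so hand = R
Throw height = pattern[11 mod 3] = pattern[2] = 4
Lands at beat 11+4=15, 15 mod 2 = 1, so catch hand = R

Answer: R 4 R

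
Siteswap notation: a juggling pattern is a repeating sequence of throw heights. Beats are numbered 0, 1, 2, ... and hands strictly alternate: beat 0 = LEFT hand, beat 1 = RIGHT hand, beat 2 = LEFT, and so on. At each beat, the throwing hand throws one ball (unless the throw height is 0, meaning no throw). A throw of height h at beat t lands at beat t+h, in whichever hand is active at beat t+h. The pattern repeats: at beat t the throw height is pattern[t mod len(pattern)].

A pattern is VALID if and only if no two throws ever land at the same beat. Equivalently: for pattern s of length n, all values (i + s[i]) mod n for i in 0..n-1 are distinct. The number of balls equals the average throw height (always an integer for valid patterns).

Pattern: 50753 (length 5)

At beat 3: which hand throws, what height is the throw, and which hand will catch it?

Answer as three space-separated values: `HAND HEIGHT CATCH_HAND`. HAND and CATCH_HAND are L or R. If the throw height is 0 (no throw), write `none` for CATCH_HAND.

Beat 3: 3 mod 2 = 1, so hand = R
Throw height = pattern[3 mod 5] = pattern[3] = 5
Lands at beat 3+5=8, 8 mod 2 = 0, so catch hand = L

Answer: R 5 L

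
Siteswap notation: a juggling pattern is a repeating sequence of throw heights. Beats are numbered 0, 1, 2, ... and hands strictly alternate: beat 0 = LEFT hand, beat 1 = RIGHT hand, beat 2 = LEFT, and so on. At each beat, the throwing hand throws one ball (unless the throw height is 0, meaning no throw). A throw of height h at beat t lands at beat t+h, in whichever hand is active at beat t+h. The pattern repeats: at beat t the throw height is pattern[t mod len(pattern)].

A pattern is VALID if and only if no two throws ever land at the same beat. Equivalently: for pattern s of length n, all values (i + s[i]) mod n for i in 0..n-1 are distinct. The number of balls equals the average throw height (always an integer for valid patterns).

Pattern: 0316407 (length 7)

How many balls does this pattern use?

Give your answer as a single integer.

Pattern = [0, 3, 1, 6, 4, 0, 7], length n = 7
  position 0: throw height = 0, running sum = 0
  position 1: throw height = 3, running sum = 3
  position 2: throw height = 1, running sum = 4
  position 3: throw height = 6, running sum = 10
  position 4: throw height = 4, running sum = 14
  position 5: throw height = 0, running sum = 14
  position 6: throw height = 7, running sum = 21
Total sum = 21; balls = sum / n = 21 / 7 = 3

Answer: 3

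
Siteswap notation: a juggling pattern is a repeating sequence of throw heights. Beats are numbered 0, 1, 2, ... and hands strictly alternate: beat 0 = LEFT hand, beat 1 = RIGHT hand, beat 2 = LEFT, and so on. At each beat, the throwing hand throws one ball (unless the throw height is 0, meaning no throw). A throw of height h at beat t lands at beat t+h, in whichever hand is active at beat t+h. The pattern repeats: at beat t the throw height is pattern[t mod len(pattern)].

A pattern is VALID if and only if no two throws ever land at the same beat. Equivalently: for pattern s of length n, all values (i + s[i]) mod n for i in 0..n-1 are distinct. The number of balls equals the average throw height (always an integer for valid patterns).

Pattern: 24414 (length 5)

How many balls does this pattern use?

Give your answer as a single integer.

Pattern = [2, 4, 4, 1, 4], length n = 5
  position 0: throw height = 2, running sum = 2
  position 1: throw height = 4, running sum = 6
  position 2: throw height = 4, running sum = 10
  position 3: throw height = 1, running sum = 11
  position 4: throw height = 4, running sum = 15
Total sum = 15; balls = sum / n = 15 / 5 = 3

Answer: 3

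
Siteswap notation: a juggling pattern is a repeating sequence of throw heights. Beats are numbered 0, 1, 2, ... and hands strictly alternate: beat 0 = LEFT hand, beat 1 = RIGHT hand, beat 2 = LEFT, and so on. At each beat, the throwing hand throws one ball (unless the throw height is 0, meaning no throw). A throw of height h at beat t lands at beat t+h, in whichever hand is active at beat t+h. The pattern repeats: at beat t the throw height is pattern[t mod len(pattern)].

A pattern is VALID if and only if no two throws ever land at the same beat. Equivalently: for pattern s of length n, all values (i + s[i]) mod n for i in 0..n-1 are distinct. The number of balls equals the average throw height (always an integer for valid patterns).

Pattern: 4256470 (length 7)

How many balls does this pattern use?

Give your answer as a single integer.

Answer: 4

Derivation:
Pattern = [4, 2, 5, 6, 4, 7, 0], length n = 7
  position 0: throw height = 4, running sum = 4
  position 1: throw height = 2, running sum = 6
  position 2: throw height = 5, running sum = 11
  position 3: throw height = 6, running sum = 17
  position 4: throw height = 4, running sum = 21
  position 5: throw height = 7, running sum = 28
  position 6: throw height = 0, running sum = 28
Total sum = 28; balls = sum / n = 28 / 7 = 4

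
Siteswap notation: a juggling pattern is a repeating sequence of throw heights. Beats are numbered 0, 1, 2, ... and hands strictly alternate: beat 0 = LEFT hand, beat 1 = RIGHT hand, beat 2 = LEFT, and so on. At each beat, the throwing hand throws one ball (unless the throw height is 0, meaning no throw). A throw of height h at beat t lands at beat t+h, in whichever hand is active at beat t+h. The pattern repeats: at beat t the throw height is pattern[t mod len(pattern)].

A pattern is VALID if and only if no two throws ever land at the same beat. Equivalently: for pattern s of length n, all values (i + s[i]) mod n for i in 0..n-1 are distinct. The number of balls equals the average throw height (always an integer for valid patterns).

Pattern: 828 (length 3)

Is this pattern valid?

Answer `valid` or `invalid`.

Answer: valid

Derivation:
i=0: (i + s[i]) mod n = (0 + 8) mod 3 = 2
i=1: (i + s[i]) mod n = (1 + 2) mod 3 = 0
i=2: (i + s[i]) mod n = (2 + 8) mod 3 = 1
Residues: [2, 0, 1], distinct: True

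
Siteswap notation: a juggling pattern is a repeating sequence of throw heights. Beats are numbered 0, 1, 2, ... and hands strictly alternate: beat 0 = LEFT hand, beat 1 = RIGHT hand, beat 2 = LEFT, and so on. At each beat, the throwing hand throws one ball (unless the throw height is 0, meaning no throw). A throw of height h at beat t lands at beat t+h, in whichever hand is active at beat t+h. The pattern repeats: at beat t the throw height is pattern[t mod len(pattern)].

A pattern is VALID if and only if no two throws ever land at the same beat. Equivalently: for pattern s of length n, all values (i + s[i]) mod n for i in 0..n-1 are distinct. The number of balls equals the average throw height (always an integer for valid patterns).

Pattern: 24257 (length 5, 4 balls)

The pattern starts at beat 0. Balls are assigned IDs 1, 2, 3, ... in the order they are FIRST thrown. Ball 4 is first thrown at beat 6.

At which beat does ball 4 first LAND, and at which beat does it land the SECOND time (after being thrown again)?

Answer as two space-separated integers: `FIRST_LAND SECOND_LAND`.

Beat 0 (L): throw ball1 h=2 -> lands@2:L; in-air after throw: [b1@2:L]
Beat 1 (R): throw ball2 h=4 -> lands@5:R; in-air after throw: [b1@2:L b2@5:R]
Beat 2 (L): throw ball1 h=2 -> lands@4:L; in-air after throw: [b1@4:L b2@5:R]
Beat 3 (R): throw ball3 h=5 -> lands@8:L; in-air after throw: [b1@4:L b2@5:R b3@8:L]
Beat 4 (L): throw ball1 h=7 -> lands@11:R; in-air after throw: [b2@5:R b3@8:L b1@11:R]
Beat 5 (R): throw ball2 h=2 -> lands@7:R; in-air after throw: [b2@7:R b3@8:L b1@11:R]
Beat 6 (L): throw ball4 h=4 -> lands@10:L; in-air after throw: [b2@7:R b3@8:L b4@10:L b1@11:R]
Beat 7 (R): throw ball2 h=2 -> lands@9:R; in-air after throw: [b3@8:L b2@9:R b4@10:L b1@11:R]
Beat 8 (L): throw ball3 h=5 -> lands@13:R; in-air after throw: [b2@9:R b4@10:L b1@11:R b3@13:R]
Beat 9 (R): throw ball2 h=7 -> lands@16:L; in-air after throw: [b4@10:L b1@11:R b3@13:R b2@16:L]
Beat 10 (L): throw ball4 h=2 -> lands@12:L; in-air after throw: [b1@11:R b4@12:L b3@13:R b2@16:L]
Beat 11 (R): throw ball1 h=4 -> lands@15:R; in-air after throw: [b4@12:L b3@13:R b1@15:R b2@16:L]
Beat 12 (L): throw ball4 h=2 -> lands@14:L; in-air after throw: [b3@13:R b4@14:L b1@15:R b2@16:L]
Ball 4: thrown@6 h=4 -> first land @10; rethrown@10 h=2 -> second land @12

Answer: 10 12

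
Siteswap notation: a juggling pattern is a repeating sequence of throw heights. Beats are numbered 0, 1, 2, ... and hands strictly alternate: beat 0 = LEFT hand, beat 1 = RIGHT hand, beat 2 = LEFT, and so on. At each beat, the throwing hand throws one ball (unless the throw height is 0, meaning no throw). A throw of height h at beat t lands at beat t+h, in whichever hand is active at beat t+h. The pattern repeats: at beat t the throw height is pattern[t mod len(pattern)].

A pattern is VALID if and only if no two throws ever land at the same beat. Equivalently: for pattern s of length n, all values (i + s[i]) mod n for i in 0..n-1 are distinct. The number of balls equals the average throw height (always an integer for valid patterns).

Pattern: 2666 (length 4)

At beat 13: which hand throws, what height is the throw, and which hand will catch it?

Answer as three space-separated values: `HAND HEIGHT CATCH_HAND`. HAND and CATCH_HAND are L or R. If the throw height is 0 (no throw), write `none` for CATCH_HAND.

Answer: R 6 R

Derivation:
Beat 13: 13 mod 2 = 1, so hand = R
Throw height = pattern[13 mod 4] = pattern[1] = 6
Lands at beat 13+6=19, 19 mod 2 = 1, so catch hand = R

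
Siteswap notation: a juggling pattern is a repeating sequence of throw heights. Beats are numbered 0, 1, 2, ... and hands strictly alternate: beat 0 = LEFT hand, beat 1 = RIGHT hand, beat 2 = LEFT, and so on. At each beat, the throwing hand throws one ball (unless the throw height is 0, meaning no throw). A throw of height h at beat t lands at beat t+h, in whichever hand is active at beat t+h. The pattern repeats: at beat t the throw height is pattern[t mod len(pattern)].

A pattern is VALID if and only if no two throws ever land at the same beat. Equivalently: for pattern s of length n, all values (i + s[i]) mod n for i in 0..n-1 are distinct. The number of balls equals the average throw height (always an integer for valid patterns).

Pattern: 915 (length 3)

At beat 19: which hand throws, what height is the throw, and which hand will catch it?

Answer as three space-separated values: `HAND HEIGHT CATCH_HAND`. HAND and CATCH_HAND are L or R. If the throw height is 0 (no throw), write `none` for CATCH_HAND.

Beat 19: 19 mod 2 = 1, so hand = R
Throw height = pattern[19 mod 3] = pattern[1] = 1
Lands at beat 19+1=20, 20 mod 2 = 0, so catch hand = L

Answer: R 1 L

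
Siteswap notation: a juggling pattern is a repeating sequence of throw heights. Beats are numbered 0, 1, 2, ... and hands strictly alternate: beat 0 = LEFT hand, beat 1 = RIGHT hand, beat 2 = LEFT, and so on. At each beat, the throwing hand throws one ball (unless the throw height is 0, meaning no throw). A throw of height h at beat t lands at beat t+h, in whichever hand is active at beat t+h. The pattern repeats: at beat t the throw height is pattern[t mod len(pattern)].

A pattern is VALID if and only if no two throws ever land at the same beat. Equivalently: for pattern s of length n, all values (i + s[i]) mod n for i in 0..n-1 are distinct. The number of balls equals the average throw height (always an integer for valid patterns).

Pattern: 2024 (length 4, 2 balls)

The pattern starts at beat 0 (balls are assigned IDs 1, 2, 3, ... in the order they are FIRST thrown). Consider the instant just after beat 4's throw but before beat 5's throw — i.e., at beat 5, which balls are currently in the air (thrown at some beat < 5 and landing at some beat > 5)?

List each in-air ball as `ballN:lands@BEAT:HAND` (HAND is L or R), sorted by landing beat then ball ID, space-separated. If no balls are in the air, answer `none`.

Answer: ball1:lands@6:L ball2:lands@7:R

Derivation:
Beat 0 (L): throw ball1 h=2 -> lands@2:L; in-air after throw: [b1@2:L]
Beat 2 (L): throw ball1 h=2 -> lands@4:L; in-air after throw: [b1@4:L]
Beat 3 (R): throw ball2 h=4 -> lands@7:R; in-air after throw: [b1@4:L b2@7:R]
Beat 4 (L): throw ball1 h=2 -> lands@6:L; in-air after throw: [b1@6:L b2@7:R]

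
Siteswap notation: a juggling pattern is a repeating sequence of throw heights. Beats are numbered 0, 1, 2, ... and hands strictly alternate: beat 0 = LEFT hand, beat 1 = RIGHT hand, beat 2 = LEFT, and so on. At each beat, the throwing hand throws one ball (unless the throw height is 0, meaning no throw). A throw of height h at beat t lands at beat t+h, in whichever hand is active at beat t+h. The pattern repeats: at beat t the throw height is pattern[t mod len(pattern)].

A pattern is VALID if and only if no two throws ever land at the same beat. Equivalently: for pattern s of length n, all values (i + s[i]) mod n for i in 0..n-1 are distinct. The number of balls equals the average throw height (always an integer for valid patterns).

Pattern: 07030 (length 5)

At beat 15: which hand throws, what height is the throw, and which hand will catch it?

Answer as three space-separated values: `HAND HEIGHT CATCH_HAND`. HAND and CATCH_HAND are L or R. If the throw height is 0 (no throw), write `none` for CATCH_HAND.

Answer: R 0 none

Derivation:
Beat 15: 15 mod 2 = 1, so hand = R
Throw height = pattern[15 mod 5] = pattern[0] = 0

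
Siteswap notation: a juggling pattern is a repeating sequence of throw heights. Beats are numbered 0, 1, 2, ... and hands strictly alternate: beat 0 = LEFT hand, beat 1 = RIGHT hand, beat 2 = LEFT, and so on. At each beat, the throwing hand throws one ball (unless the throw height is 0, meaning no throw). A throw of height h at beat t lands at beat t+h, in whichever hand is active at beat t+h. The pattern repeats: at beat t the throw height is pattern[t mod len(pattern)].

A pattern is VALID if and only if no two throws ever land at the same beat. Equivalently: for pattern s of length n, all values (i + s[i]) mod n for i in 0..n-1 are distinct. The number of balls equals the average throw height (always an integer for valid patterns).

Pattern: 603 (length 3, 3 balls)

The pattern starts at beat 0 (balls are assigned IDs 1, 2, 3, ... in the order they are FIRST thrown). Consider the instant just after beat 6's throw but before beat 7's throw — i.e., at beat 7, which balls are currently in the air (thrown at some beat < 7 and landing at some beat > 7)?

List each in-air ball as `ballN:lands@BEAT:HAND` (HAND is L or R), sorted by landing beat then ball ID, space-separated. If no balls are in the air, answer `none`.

Beat 0 (L): throw ball1 h=6 -> lands@6:L; in-air after throw: [b1@6:L]
Beat 2 (L): throw ball2 h=3 -> lands@5:R; in-air after throw: [b2@5:R b1@6:L]
Beat 3 (R): throw ball3 h=6 -> lands@9:R; in-air after throw: [b2@5:R b1@6:L b3@9:R]
Beat 5 (R): throw ball2 h=3 -> lands@8:L; in-air after throw: [b1@6:L b2@8:L b3@9:R]
Beat 6 (L): throw ball1 h=6 -> lands@12:L; in-air after throw: [b2@8:L b3@9:R b1@12:L]

Answer: ball2:lands@8:L ball3:lands@9:R ball1:lands@12:L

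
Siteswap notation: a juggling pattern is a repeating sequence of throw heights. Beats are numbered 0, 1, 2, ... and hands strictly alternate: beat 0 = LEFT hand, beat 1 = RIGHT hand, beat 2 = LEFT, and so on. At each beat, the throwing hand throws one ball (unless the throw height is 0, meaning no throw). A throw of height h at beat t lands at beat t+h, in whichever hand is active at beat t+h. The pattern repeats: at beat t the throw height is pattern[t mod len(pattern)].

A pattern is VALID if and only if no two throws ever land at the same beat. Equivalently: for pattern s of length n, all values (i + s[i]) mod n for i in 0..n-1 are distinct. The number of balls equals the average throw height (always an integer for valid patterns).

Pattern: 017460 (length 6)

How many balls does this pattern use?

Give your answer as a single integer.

Pattern = [0, 1, 7, 4, 6, 0], length n = 6
  position 0: throw height = 0, running sum = 0
  position 1: throw height = 1, running sum = 1
  position 2: throw height = 7, running sum = 8
  position 3: throw height = 4, running sum = 12
  position 4: throw height = 6, running sum = 18
  position 5: throw height = 0, running sum = 18
Total sum = 18; balls = sum / n = 18 / 6 = 3

Answer: 3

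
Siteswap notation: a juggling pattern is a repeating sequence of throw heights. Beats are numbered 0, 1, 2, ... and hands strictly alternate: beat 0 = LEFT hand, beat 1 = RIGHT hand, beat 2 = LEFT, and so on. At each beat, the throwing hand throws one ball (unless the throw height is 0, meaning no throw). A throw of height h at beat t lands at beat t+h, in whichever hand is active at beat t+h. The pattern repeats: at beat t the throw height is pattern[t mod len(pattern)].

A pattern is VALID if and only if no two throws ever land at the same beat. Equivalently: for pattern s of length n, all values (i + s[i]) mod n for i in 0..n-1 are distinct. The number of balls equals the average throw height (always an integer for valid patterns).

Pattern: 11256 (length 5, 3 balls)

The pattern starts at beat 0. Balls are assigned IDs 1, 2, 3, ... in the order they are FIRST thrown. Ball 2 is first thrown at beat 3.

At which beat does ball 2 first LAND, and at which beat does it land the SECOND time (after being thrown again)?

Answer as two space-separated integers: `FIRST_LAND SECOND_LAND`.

Beat 0 (L): throw ball1 h=1 -> lands@1:R; in-air after throw: [b1@1:R]
Beat 1 (R): throw ball1 h=1 -> lands@2:L; in-air after throw: [b1@2:L]
Beat 2 (L): throw ball1 h=2 -> lands@4:L; in-air after throw: [b1@4:L]
Beat 3 (R): throw ball2 h=5 -> lands@8:L; in-air after throw: [b1@4:L b2@8:L]
Beat 4 (L): throw ball1 h=6 -> lands@10:L; in-air after throw: [b2@8:L b1@10:L]
Beat 5 (R): throw ball3 h=1 -> lands@6:L; in-air after throw: [b3@6:L b2@8:L b1@10:L]
Beat 6 (L): throw ball3 h=1 -> lands@7:R; in-air after throw: [b3@7:R b2@8:L b1@10:L]
Beat 7 (R): throw ball3 h=2 -> lands@9:R; in-air after throw: [b2@8:L b3@9:R b1@10:L]
Beat 8 (L): throw ball2 h=5 -> lands@13:R; in-air after throw: [b3@9:R b1@10:L b2@13:R]
Beat 9 (R): throw ball3 h=6 -> lands@15:R; in-air after throw: [b1@10:L b2@13:R b3@15:R]
Beat 10 (L): throw ball1 h=1 -> lands@11:R; in-air after throw: [b1@11:R b2@13:R b3@15:R]
Beat 11 (R): throw ball1 h=1 -> lands@12:L; in-air after throw: [b1@12:L b2@13:R b3@15:R]
Beat 12 (L): throw ball1 h=2 -> lands@14:L; in-air after throw: [b2@13:R b1@14:L b3@15:R]
Beat 13 (R): throw ball2 h=5 -> lands@18:L; in-air after throw: [b1@14:L b3@15:R b2@18:L]
Ball 2: thrown@3 h=5 -> first land @8; rethrown@8 h=5 -> second land @13

Answer: 8 13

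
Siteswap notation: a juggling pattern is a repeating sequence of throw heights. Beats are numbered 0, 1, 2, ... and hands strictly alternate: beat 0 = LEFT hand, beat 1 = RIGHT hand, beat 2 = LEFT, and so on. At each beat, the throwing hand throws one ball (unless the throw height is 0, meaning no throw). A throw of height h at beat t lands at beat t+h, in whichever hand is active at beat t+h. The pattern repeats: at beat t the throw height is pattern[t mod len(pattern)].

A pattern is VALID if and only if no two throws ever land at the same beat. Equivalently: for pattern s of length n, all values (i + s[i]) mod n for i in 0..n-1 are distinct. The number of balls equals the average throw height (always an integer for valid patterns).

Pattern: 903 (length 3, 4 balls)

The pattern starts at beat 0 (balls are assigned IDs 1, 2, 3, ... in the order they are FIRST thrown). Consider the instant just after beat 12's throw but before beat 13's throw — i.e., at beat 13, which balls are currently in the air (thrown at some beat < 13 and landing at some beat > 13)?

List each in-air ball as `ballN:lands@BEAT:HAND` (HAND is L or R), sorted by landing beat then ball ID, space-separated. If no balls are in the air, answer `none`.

Beat 0 (L): throw ball1 h=9 -> lands@9:R; in-air after throw: [b1@9:R]
Beat 2 (L): throw ball2 h=3 -> lands@5:R; in-air after throw: [b2@5:R b1@9:R]
Beat 3 (R): throw ball3 h=9 -> lands@12:L; in-air after throw: [b2@5:R b1@9:R b3@12:L]
Beat 5 (R): throw ball2 h=3 -> lands@8:L; in-air after throw: [b2@8:L b1@9:R b3@12:L]
Beat 6 (L): throw ball4 h=9 -> lands@15:R; in-air after throw: [b2@8:L b1@9:R b3@12:L b4@15:R]
Beat 8 (L): throw ball2 h=3 -> lands@11:R; in-air after throw: [b1@9:R b2@11:R b3@12:L b4@15:R]
Beat 9 (R): throw ball1 h=9 -> lands@18:L; in-air after throw: [b2@11:R b3@12:L b4@15:R b1@18:L]
Beat 11 (R): throw ball2 h=3 -> lands@14:L; in-air after throw: [b3@12:L b2@14:L b4@15:R b1@18:L]
Beat 12 (L): throw ball3 h=9 -> lands@21:R; in-air after throw: [b2@14:L b4@15:R b1@18:L b3@21:R]

Answer: ball2:lands@14:L ball4:lands@15:R ball1:lands@18:L ball3:lands@21:R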